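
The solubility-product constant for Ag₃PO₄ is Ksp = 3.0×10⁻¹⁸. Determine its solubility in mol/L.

Ag₃PO₄(s) ⇌ 3 Ag⁺(aq) + PO₄³⁻(aq)
With molar solubility s: [Ag⁺] = 3s, [PO₄³⁻] = s.
Ksp = [Ag⁺]^3[PO₄³⁻] = (3s)^3 · s = 27s^4
27s^4 = 3.0×10⁻¹⁸  ⇒  s^4 = 1.1×10⁻¹⁹
Taking the 4th root, s = 1.8×10⁻⁵ mol L⁻¹.

1.8×10⁻⁵ M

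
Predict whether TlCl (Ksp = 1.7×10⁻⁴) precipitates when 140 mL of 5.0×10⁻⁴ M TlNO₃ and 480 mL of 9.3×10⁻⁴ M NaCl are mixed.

No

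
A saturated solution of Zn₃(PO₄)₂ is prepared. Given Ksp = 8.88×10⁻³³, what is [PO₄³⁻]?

Zn₃(PO₄)₂(s) ⇌ 3 Zn²⁺(aq) + 2 PO₄³⁻(aq)
Let s be the molar solubility. Then [Zn²⁺] = 3s and [PO₄³⁻] = 2s.
Ksp = [Zn²⁺]^3[PO₄³⁻]^2 = (3s)^3 · (2s)^2 = 108s^5 = 8.88×10⁻³³
s = 1.52×10⁻⁷ mol L⁻¹
[PO₄³⁻] = 2s = 3.05×10⁻⁷ mol L⁻¹

3.05×10⁻⁷ M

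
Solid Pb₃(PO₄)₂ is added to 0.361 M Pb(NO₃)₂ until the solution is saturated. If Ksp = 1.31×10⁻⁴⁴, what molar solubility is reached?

Pb₃(PO₄)₂(s) ⇌ 3 Pb²⁺(aq) + 2 PO₄³⁻(aq)
The solution already contains Pb²⁺ at 0.361 M. Let s be the molar solubility of Pb₃(PO₄)₂.
[Pb²⁺] ≈ 0.361 M (common ion dominates); [PO₄³⁻] = 2s.
Ksp = [Pb²⁺]^3[PO₄³⁻]^2 = (0.361)^3(2s)^2
(2s)^2 = 1.31×10⁻⁴⁴ / (0.361)^3 = 2.78×10⁻⁴³
s = 2.64×10⁻²² M

2.64×10⁻²² M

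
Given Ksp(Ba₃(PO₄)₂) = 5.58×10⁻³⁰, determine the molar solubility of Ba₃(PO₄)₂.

5.53×10⁻⁷ M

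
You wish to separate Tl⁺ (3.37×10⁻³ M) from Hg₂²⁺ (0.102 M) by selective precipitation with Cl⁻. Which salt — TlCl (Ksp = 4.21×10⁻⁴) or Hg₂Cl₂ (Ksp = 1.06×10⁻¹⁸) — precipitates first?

Hg₂Cl₂

Each salt precipitates once Q = Ksp for that salt.
For TlCl: [Cl⁻] = (Ksp/[Tl⁺]) = 0.125 M
For Hg₂Cl₂: [Cl⁻] = (Ksp/[Hg₂²⁺])^(1/2) = 3.22×10⁻⁹ M
The smaller threshold [Cl⁻] is reached first, so Hg₂Cl₂ precipitates first.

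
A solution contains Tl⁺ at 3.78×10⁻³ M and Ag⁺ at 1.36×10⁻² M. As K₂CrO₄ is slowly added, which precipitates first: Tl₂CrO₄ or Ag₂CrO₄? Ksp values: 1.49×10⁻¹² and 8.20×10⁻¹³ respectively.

Ag₂CrO₄

Each salt precipitates once Q = Ksp for that salt.
For Tl₂CrO₄: [CrO₄²⁻] = (Ksp/[Tl⁺]^2) = 1.04×10⁻⁷ M
For Ag₂CrO₄: [CrO₄²⁻] = (Ksp/[Ag⁺]^2) = 4.43×10⁻⁹ M
Since Ag₂CrO₄ needs less CrO₄²⁻ to reach saturation, it precipitates first.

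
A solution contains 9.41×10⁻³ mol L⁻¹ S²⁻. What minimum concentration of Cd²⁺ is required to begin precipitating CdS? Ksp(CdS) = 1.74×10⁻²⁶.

1.85×10⁻²⁴ M

Precipitation begins when Q = Ksp.
CdS(s) ⇌ Cd²⁺(aq) + S²⁻(aq)
Ksp = [Cd²⁺][S²⁻] = [Cd²⁺](9.41×10⁻³)
[Cd²⁺] = 1.74×10⁻²⁶ / (9.41×10⁻³) = 1.85×10⁻²⁴
[Cd²⁺] = 1.85×10⁻²⁴ mol L⁻¹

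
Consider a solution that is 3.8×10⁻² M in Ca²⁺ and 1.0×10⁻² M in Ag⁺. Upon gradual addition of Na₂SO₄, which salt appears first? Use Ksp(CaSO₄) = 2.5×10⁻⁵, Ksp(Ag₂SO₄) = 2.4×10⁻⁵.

Each salt precipitates once Q = Ksp for that salt.
For CaSO₄: [SO₄²⁻] = (Ksp/[Ca²⁺]) = 6.6×10⁻⁴ M
For Ag₂SO₄: [SO₄²⁻] = (Ksp/[Ag⁺]^2) = 0.24 M
CaSO₄ requires the lower [SO₄²⁻], so it precipitates first.

CaSO₄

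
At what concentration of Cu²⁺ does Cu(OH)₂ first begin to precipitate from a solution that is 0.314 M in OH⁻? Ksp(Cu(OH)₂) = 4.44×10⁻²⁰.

4.50×10⁻¹⁹ M

Each salt precipitates once Q = Ksp for that salt.
Cu(OH)₂(s) ⇌ Cu²⁺(aq) + 2 OH⁻(aq)
Ksp = [Cu²⁺][OH⁻]^2 = [Cu²⁺](0.314)^2
[Cu²⁺] = 4.44×10⁻²⁰ / (0.314)^2 = 4.50×10⁻¹⁹
[Cu²⁺] = 4.50×10⁻¹⁹ M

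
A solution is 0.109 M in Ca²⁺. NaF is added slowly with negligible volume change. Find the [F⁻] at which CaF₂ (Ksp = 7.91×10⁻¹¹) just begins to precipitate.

Each salt precipitates once Q = Ksp for that salt.
CaF₂(s) ⇌ Ca²⁺(aq) + 2 F⁻(aq)
Ksp = [Ca²⁺][F⁻]^2 = [F⁻]^2(0.109)
[F⁻]^2 = 7.91×10⁻¹¹ / (0.109) = 7.26×10⁻¹⁰
[F⁻] = 2.69×10⁻⁵ M

2.69×10⁻⁵ M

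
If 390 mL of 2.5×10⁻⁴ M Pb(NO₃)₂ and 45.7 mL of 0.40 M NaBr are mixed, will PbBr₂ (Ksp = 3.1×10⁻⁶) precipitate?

No

Total volume after mixing = 390 + 45.7 = 435.7 mL.
[Pb²⁺] = (2.5×10⁻⁴)(390)/435.7 = 2.2×10⁻⁴ M
[Br⁻] = (0.40)(45.7)/435.7 = 4.2×10⁻² M
Q = [Pb²⁺][Br⁻]^2 = 3.9×10⁻⁷
Q < Ksp (3.9×10⁻⁷ vs 3.1×10⁻⁶); the solution remains unsaturated and no precipitate forms.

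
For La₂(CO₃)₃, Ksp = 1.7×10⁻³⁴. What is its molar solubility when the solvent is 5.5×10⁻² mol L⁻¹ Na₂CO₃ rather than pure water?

La₂(CO₃)₃(s) ⇌ 2 La³⁺(aq) + 3 CO₃²⁻(aq)
CO₃²⁻ is already present at 5.5×10⁻² mol L⁻¹. If s mol/L of La₂(CO₃)₃ dissolves, [La³⁺] = 2s while [CO₃²⁻] ≈ 5.5×10⁻² mol L⁻¹.
Ksp = [La³⁺]^2[CO₃²⁻]^3 = (2s)^2(5.5×10⁻²)^3
(2s)^2 = 1.7×10⁻³⁴ / (5.5×10⁻²)^3 = 1.0×10⁻³⁰
s = 5.1×10⁻¹⁶ mol L⁻¹

5.1×10⁻¹⁶ M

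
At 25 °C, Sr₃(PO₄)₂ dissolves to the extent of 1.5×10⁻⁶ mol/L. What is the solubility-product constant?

Sr₃(PO₄)₂(s) ⇌ 3 Sr²⁺(aq) + 2 PO₄³⁻(aq)
Call the molar solubility s, so that [Sr²⁺] = 3s and [PO₄³⁻] = 2s.
Ksp = [Sr²⁺]^3[PO₄³⁻]^2 = (3s)^3 · (2s)^2 = 108s^5
Ksp = 108 × (1.5×10⁻⁶)^5 = 8.2×10⁻²⁸

Ksp = 8.2×10⁻²⁸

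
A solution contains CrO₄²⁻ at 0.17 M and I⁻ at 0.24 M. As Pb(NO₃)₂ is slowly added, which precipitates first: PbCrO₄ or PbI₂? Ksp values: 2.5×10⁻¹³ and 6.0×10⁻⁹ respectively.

Precipitation begins when Q = Ksp.
For PbCrO₄: [Pb²⁺] = (Ksp/[CrO₄²⁻]) = 1.5×10⁻¹² M
For PbI₂: [Pb²⁺] = (Ksp/[I⁻]^2) = 1.0×10⁻⁷ M
PbCrO₄ requires the lower [Pb²⁺], so it precipitates first.

PbCrO₄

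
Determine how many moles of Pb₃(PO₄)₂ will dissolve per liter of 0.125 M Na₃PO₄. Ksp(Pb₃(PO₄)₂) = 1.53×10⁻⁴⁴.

3.31×10⁻¹⁵ M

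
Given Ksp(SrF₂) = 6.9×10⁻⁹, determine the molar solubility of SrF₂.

1.2×10⁻³ M

SrF₂(s) ⇌ Sr²⁺(aq) + 2 F⁻(aq)
If s mol/L of SrF₂ dissolves, [Sr²⁺] = s and [F⁻] = 2s.
Ksp = [Sr²⁺][F⁻]^2 = s · (2s)^2 = 4s^3
4s^3 = 6.9×10⁻⁹  ⇒  s^3 = 1.7×10⁻⁹
s = 1.2×10⁻³ mol/L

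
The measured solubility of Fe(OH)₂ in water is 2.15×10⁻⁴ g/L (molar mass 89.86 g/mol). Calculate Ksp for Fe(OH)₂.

Molar solubility s = (2.15×10⁻⁴ g/L) / (89.86 g/mol) = 2.3926×10⁻⁶ mol/L
Fe(OH)₂(s) ⇌ Fe²⁺(aq) + 2 OH⁻(aq)
With molar solubility s: [Fe²⁺] = s, [OH⁻] = 2s.
Ksp = [Fe²⁺][OH⁻]^2 = s · (2s)^2 = 4s^3
Ksp = 4 × (2.3926×10⁻⁶)^3 = 5.48×10⁻¹⁷

Ksp = 5.48×10⁻¹⁷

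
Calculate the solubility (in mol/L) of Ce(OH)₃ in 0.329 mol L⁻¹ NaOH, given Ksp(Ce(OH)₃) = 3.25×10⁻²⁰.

9.13×10⁻¹⁹ M

Ce(OH)₃(s) ⇌ Ce³⁺(aq) + 3 OH⁻(aq)
With OH⁻ already at 0.329 mol L⁻¹ and s small, take [OH⁻] ≈ 0.329 mol L⁻¹ and [Ce³⁺] = s.
Ksp = [Ce³⁺][OH⁻]^3 = s(0.329)^3
s = 3.25×10⁻²⁰ / (0.329)^3 = 9.13×10⁻¹⁹
s = 9.13×10⁻¹⁹ mol L⁻¹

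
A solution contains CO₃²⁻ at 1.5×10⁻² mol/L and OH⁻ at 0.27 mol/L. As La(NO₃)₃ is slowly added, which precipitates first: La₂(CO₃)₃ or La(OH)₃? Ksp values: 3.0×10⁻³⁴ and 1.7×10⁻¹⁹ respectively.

La(OH)₃

The threshold for precipitation is Q = Ksp.
For La₂(CO₃)₃: [La³⁺] = (Ksp/[CO₃²⁻]^3)^(1/2) = 9.4×10⁻¹⁵ mol/L
For La(OH)₃: [La³⁺] = (Ksp/[OH⁻]^3) = 8.6×10⁻¹⁸ mol/L
Since La(OH)₃ needs less La³⁺ to reach saturation, it precipitates first.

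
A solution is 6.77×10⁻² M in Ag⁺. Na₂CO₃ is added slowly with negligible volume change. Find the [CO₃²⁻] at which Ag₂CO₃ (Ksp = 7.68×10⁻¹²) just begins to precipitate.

The threshold for precipitation is Q = Ksp.
Ag₂CO₃(s) ⇌ 2 Ag⁺(aq) + CO₃²⁻(aq)
Ksp = [Ag⁺]^2[CO₃²⁻] = [CO₃²⁻](6.77×10⁻²)^2
[CO₃²⁻] = 7.68×10⁻¹² / (6.77×10⁻²)^2 = 1.68×10⁻⁹
[CO₃²⁻] = 1.68×10⁻⁹ M

1.68×10⁻⁹ M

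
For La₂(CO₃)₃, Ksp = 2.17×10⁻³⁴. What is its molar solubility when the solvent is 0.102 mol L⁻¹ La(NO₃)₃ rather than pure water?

9.18×10⁻¹² M

La₂(CO₃)₃(s) ⇌ 2 La³⁺(aq) + 3 CO₃²⁻(aq)
The solution already contains La³⁺ at 0.102 mol L⁻¹. Let s be the molar solubility of La₂(CO₃)₃.
[La³⁺] ≈ 0.102 mol L⁻¹ (common ion dominates); [CO₃²⁻] = 3s.
Ksp = [La³⁺]^2[CO₃²⁻]^3 = (0.102)^2(3s)^3
(3s)^3 = 2.17×10⁻³⁴ / (0.102)^2 = 2.09×10⁻³²
s = 9.18×10⁻¹² mol L⁻¹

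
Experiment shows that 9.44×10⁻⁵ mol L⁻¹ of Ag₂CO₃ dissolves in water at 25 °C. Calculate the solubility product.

Ksp = 3.36×10⁻¹²

Ag₂CO₃(s) ⇌ 2 Ag⁺(aq) + CO₃²⁻(aq)
Let s be the molar solubility. Then [Ag⁺] = 2s and [CO₃²⁻] = s.
Ksp = [Ag⁺]^2[CO₃²⁻] = (2s)^2 · s = 4s^3
Ksp = 4 × (9.44×10⁻⁵)^3 = 3.36×10⁻¹²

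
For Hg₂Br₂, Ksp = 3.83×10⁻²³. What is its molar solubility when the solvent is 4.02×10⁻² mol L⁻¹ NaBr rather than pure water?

2.37×10⁻²⁰ M

Hg₂Br₂(s) ⇌ Hg₂²⁺(aq) + 2 Br⁻(aq)
Let s be the solubility of Hg₂Br₂ here. The common ion gives [Br⁻] ≈ 4.02×10⁻² mol L⁻¹, and [Hg₂²⁺] = s.
Ksp = [Hg₂²⁺][Br⁻]^2 = s(4.02×10⁻²)^2
s = 3.83×10⁻²³ / (4.02×10⁻²)^2 = 2.37×10⁻²⁰
s = 2.37×10⁻²⁰ mol L⁻¹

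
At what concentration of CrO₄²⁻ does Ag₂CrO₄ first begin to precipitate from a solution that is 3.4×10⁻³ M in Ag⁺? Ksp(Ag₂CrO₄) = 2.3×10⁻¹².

2.0×10⁻⁷ M

A salt starts to precipitate once the ion product Q reaches its Ksp.
Ag₂CrO₄(s) ⇌ 2 Ag⁺(aq) + CrO₄²⁻(aq)
Ksp = [Ag⁺]^2[CrO₄²⁻] = [CrO₄²⁻](3.4×10⁻³)^2
[CrO₄²⁻] = 2.3×10⁻¹² / (3.4×10⁻³)^2 = 2.0×10⁻⁷
[CrO₄²⁻] = 2.0×10⁻⁷ M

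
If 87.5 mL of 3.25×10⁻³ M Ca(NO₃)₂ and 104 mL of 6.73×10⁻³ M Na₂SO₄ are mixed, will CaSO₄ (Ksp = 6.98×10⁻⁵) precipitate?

The combined volume is 191.5 mL.
[Ca²⁺] = (3.25×10⁻³)(87.5)/191.5 = 1.48×10⁻³ M
[SO₄²⁻] = (6.73×10⁻³)(104)/191.5 = 3.65×10⁻³ M
Q = [Ca²⁺][SO₄²⁻] = 5.43×10⁻⁶
Q = 5.43×10⁻⁶ < Ksp = 6.98×10⁻⁵, so the solution is unsaturated and no precipitate forms.

No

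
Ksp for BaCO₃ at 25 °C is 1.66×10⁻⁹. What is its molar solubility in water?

4.07×10⁻⁵ M

BaCO₃(s) ⇌ Ba²⁺(aq) + CO₃²⁻(aq)
With molar solubility s: [Ba²⁺] = s, [CO₃²⁻] = s.
Ksp = [Ba²⁺][CO₃²⁻] = s · s = s^2
s^2 = 1.66×10⁻⁹
Taking the 2nd root, s = 4.07×10⁻⁵ mol/L.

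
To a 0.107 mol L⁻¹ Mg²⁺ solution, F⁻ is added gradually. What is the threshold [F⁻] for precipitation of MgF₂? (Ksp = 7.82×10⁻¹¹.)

2.70×10⁻⁵ M

The threshold for precipitation is Q = Ksp.
MgF₂(s) ⇌ Mg²⁺(aq) + 2 F⁻(aq)
Ksp = [Mg²⁺][F⁻]^2 = [F⁻]^2(0.107)
[F⁻]^2 = 7.82×10⁻¹¹ / (0.107) = 7.31×10⁻¹⁰
[F⁻] = 2.70×10⁻⁵ mol L⁻¹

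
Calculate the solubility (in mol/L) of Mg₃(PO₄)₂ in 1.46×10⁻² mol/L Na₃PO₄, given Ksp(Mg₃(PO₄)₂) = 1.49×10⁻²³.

1.37×10⁻⁷ M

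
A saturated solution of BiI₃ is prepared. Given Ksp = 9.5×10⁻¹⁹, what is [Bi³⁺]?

1.4×10⁻⁵ M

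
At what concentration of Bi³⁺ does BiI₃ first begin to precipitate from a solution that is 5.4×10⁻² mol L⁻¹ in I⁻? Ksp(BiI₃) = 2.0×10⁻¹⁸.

1.3×10⁻¹⁴ M

A salt starts to precipitate once the ion product Q reaches its Ksp.
BiI₃(s) ⇌ Bi³⁺(aq) + 3 I⁻(aq)
Ksp = [Bi³⁺][I⁻]^3 = [Bi³⁺](5.4×10⁻²)^3
[Bi³⁺] = 2.0×10⁻¹⁸ / (5.4×10⁻²)^3 = 1.3×10⁻¹⁴
[Bi³⁺] = 1.3×10⁻¹⁴ mol L⁻¹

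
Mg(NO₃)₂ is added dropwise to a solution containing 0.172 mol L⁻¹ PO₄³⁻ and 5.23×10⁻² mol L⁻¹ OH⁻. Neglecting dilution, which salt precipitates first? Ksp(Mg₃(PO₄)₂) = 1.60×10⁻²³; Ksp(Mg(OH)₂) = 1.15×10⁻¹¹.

The threshold for precipitation is Q = Ksp.
For Mg₃(PO₄)₂: [Mg²⁺] = (Ksp/[PO₄³⁻]^2)^(1/3) = 8.15×10⁻⁸ mol L⁻¹
For Mg(OH)₂: [Mg²⁺] = (Ksp/[OH⁻]^2) = 4.20×10⁻⁹ mol L⁻¹
Mg(OH)₂ requires the lower [Mg²⁺], so it precipitates first.

Mg(OH)₂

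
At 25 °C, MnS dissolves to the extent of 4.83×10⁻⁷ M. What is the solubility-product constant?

Ksp = 2.33×10⁻¹³

MnS(s) ⇌ Mn²⁺(aq) + S²⁻(aq)
Call the molar solubility s, so that [Mn²⁺] = s and [S²⁻] = s.
Ksp = [Mn²⁺][S²⁻] = s · s = s^2
Ksp = (4.83×10⁻⁷)^2 = 2.33×10⁻¹³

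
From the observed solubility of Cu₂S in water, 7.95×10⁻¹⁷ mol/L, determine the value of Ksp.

Cu₂S(s) ⇌ 2 Cu⁺(aq) + S²⁻(aq)
If s mol/L of Cu₂S dissolves, [Cu⁺] = 2s and [S²⁻] = s.
Ksp = [Cu⁺]^2[S²⁻] = (2s)^2 · s = 4s^3
Ksp = 4 × (7.95×10⁻¹⁷)^3 = 2.01×10⁻⁴⁸

Ksp = 2.01×10⁻⁴⁸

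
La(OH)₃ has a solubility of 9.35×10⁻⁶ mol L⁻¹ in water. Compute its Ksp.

La(OH)₃(s) ⇌ La³⁺(aq) + 3 OH⁻(aq)
With molar solubility s: [La³⁺] = s, [OH⁻] = 3s.
Ksp = [La³⁺][OH⁻]^3 = s · (3s)^3 = 27s^4
Ksp = 27 × (9.35×10⁻⁶)^4 = 2.06×10⁻¹⁹

Ksp = 2.06×10⁻¹⁹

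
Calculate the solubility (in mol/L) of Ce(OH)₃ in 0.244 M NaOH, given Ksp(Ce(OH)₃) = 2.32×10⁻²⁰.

1.60×10⁻¹⁸ M

Ce(OH)₃(s) ⇌ Ce³⁺(aq) + 3 OH⁻(aq)
OH⁻ is already present at 0.244 M. If s mol/L of Ce(OH)₃ dissolves, [Ce³⁺] = s while [OH⁻] ≈ 0.244 M.
Ksp = [Ce³⁺][OH⁻]^3 = s(0.244)^3
s = 2.32×10⁻²⁰ / (0.244)^3 = 1.60×10⁻¹⁸
s = 1.60×10⁻¹⁸ M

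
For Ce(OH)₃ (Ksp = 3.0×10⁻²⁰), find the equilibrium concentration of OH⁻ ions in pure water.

1.7×10⁻⁵ M

Ce(OH)₃(s) ⇌ Ce³⁺(aq) + 3 OH⁻(aq)
Let s be the molar solubility. Then [Ce³⁺] = s and [OH⁻] = 3s.
Ksp = [Ce³⁺][OH⁻]^3 = s · (3s)^3 = 27s^4 = 3.0×10⁻²⁰
s = 5.8×10⁻⁶ mol L⁻¹
[OH⁻] = 3s = 1.7×10⁻⁵ mol L⁻¹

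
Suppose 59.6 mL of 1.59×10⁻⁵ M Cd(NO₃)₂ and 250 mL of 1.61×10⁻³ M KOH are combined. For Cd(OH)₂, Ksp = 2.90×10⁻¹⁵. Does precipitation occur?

Yes

Total volume after mixing = 59.6 + 250 = 309.6 mL.
[Cd²⁺] = (1.59×10⁻⁵)(59.6)/309.6 = 3.06×10⁻⁶ M
[OH⁻] = (1.61×10⁻³)(250)/309.6 = 1.30×10⁻³ M
Q = [Cd²⁺][OH⁻]^2 = 5.17×10⁻¹²
Since Q (5.17×10⁻¹²) exceeds Ksp (2.90×10⁻¹⁵), Cd(OH)₂ will precipitate.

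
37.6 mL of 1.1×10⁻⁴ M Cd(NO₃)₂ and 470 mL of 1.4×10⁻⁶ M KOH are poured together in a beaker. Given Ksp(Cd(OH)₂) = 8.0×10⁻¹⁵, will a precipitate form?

The combined volume is 507.6 mL.
[Cd²⁺] = (1.1×10⁻⁴)(37.6)/507.6 = 8.1×10⁻⁶ M
[OH⁻] = (1.4×10⁻⁶)(470)/507.6 = 1.3×10⁻⁶ M
Q = [Cd²⁺][OH⁻]^2 = 1.4×10⁻¹⁷
Since Q (1.4×10⁻¹⁷) is less than Ksp (8.0×10⁻¹⁵), no Cd(OH)₂ precipitates.

No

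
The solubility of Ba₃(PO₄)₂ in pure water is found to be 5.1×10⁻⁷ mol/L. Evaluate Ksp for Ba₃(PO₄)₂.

Ksp = 3.7×10⁻³⁰

Ba₃(PO₄)₂(s) ⇌ 3 Ba²⁺(aq) + 2 PO₄³⁻(aq)
Let s be the molar solubility. Then [Ba²⁺] = 3s and [PO₄³⁻] = 2s.
Ksp = [Ba²⁺]^3[PO₄³⁻]^2 = (3s)^3 · (2s)^2 = 108s^5
Ksp = 108 × (5.1×10⁻⁷)^5 = 3.7×10⁻³⁰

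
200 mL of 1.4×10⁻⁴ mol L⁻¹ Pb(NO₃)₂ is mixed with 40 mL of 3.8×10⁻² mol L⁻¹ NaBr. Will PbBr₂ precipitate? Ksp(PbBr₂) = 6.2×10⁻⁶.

After mixing, V = 200 mL + 40 mL = 240 mL.
[Pb²⁺] = (1.4×10⁻⁴)(200)/240 = 1.2×10⁻⁴ mol L⁻¹
[Br⁻] = (3.8×10⁻²)(40)/240 = 6.3×10⁻³ mol L⁻¹
Q = [Pb²⁺][Br⁻]^2 = 4.7×10⁻⁹
Q < Ksp (4.7×10⁻⁹ vs 6.2×10⁻⁶); the solution remains unsaturated and no precipitate forms.

No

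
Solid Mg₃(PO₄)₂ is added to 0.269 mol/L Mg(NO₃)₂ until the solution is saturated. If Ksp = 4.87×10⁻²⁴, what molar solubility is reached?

7.91×10⁻¹² M

Mg₃(PO₄)₂(s) ⇌ 3 Mg²⁺(aq) + 2 PO₄³⁻(aq)
The solution already contains Mg²⁺ at 0.269 mol/L. Let s be the molar solubility of Mg₃(PO₄)₂.
[Mg²⁺] ≈ 0.269 mol/L (common ion dominates); [PO₄³⁻] = 2s.
Ksp = [Mg²⁺]^3[PO₄³⁻]^2 = (0.269)^3(2s)^2
(2s)^2 = 4.87×10⁻²⁴ / (0.269)^3 = 2.50×10⁻²²
s = 7.91×10⁻¹² mol/L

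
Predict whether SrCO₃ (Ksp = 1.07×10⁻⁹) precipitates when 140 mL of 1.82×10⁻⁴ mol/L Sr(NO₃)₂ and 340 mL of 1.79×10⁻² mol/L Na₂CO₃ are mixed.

Yes

After mixing, V = 140 mL + 340 mL = 480 mL.
[Sr²⁺] = (1.82×10⁻⁴)(140)/480 = 5.31×10⁻⁵ mol/L
[CO₃²⁻] = (1.79×10⁻²)(340)/480 = 1.27×10⁻² mol/L
Q = [Sr²⁺][CO₃²⁻] = 6.73×10⁻⁷
Since Q (6.73×10⁻⁷) exceeds Ksp (1.07×10⁻⁹), SrCO₃ will precipitate.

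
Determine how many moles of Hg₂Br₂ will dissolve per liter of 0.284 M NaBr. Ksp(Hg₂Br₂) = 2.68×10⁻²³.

3.32×10⁻²² M

Hg₂Br₂(s) ⇌ Hg₂²⁺(aq) + 2 Br⁻(aq)
With Br⁻ already at 0.284 M and s small, take [Br⁻] ≈ 0.284 M and [Hg₂²⁺] = s.
Ksp = [Hg₂²⁺][Br⁻]^2 = s(0.284)^2
s = 2.68×10⁻²³ / (0.284)^2 = 3.32×10⁻²²
s = 3.32×10⁻²² M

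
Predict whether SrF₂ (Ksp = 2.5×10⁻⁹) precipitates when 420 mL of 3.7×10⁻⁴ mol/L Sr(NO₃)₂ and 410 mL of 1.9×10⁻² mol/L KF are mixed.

The combined volume is 830 mL.
[Sr²⁺] = (3.7×10⁻⁴)(420)/830 = 1.9×10⁻⁴ mol/L
[F⁻] = (1.9×10⁻²)(410)/830 = 9.4×10⁻³ mol/L
Q = [Sr²⁺][F⁻]^2 = 1.6×10⁻⁸
Because Q > Ksp (1.6×10⁻⁸ vs 2.5×10⁻⁹), a precipitate of SrF₂ forms.

Yes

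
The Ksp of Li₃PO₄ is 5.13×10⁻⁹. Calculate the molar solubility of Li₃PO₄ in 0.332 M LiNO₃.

Li₃PO₄(s) ⇌ 3 Li⁺(aq) + PO₄³⁻(aq)
The solution already contains Li⁺ at 0.332 M. Let s be the molar solubility of Li₃PO₄.
[Li⁺] ≈ 0.332 M (common ion dominates); [PO₄³⁻] = s.
Ksp = [Li⁺]^3[PO₄³⁻] = (0.332)^3s
s = 5.13×10⁻⁹ / (0.332)^3 = 1.40×10⁻⁷
s = 1.40×10⁻⁷ M

1.40×10⁻⁷ M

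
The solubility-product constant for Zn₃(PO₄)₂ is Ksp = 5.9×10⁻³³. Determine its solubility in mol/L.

1.4×10⁻⁷ M

Zn₃(PO₄)₂(s) ⇌ 3 Zn²⁺(aq) + 2 PO₄³⁻(aq)
Let s be the molar solubility. Then [Zn²⁺] = 3s and [PO₄³⁻] = 2s.
Ksp = [Zn²⁺]^3[PO₄³⁻]^2 = (3s)^3 · (2s)^2 = 108s^5
108s^5 = 5.9×10⁻³³  ⇒  s^5 = 5.5×10⁻³⁵
s = (5.5×10⁻³⁵)^(1/5) = 1.4×10⁻⁷ mol L⁻¹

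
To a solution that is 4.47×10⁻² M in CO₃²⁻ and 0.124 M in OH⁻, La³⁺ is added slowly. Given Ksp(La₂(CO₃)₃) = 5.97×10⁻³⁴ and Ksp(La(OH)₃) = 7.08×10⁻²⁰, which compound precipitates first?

Precipitation begins when Q = Ksp.
For La₂(CO₃)₃: [La³⁺] = (Ksp/[CO₃²⁻]^3)^(1/2) = 2.59×10⁻¹⁵ M
For La(OH)₃: [La³⁺] = (Ksp/[OH⁻]^3) = 3.71×10⁻¹⁷ M
Since La(OH)₃ needs less La³⁺ to reach saturation, it precipitates first.

La(OH)₃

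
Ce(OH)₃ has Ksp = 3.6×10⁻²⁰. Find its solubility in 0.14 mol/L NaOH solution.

Ce(OH)₃(s) ⇌ Ce³⁺(aq) + 3 OH⁻(aq)
Let s be the solubility of Ce(OH)₃ here. The common ion gives [OH⁻] ≈ 0.14 mol/L, and [Ce³⁺] = s.
Ksp = [Ce³⁺][OH⁻]^3 = s(0.14)^3
s = 3.6×10⁻²⁰ / (0.14)^3 = 1.3×10⁻¹⁷
s = 1.3×10⁻¹⁷ mol/L

1.3×10⁻¹⁷ M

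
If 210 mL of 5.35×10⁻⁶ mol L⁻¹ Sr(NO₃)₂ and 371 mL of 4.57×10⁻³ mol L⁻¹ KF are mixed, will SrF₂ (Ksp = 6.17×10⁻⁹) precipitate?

No

After mixing, V = 210 mL + 371 mL = 581 mL.
[Sr²⁺] = (5.35×10⁻⁶)(210)/581 = 1.93×10⁻⁶ mol L⁻¹
[F⁻] = (4.57×10⁻³)(371)/581 = 2.92×10⁻³ mol L⁻¹
Q = [Sr²⁺][F⁻]^2 = 1.65×10⁻¹¹
Since Q (1.65×10⁻¹¹) is less than Ksp (6.17×10⁻⁹), no SrF₂ precipitates.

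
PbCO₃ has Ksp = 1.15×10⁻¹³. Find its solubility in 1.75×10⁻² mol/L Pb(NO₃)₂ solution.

6.57×10⁻¹² M

PbCO₃(s) ⇌ Pb²⁺(aq) + CO₃²⁻(aq)
The solution already contains Pb²⁺ at 1.75×10⁻² mol/L. Let s be the molar solubility of PbCO₃.
[Pb²⁺] ≈ 1.75×10⁻² mol/L (common ion dominates); [CO₃²⁻] = s.
Ksp = [Pb²⁺][CO₃²⁻] = (1.75×10⁻²)s
s = 1.15×10⁻¹³ / (1.75×10⁻²) = 6.57×10⁻¹²
s = 6.57×10⁻¹² mol/L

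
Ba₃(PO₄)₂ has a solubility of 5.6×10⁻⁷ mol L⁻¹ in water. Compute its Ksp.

Ksp = 5.9×10⁻³⁰

Ba₃(PO₄)₂(s) ⇌ 3 Ba²⁺(aq) + 2 PO₄³⁻(aq)
Call the molar solubility s, so that [Ba²⁺] = 3s and [PO₄³⁻] = 2s.
Ksp = [Ba²⁺]^3[PO₄³⁻]^2 = (3s)^3 · (2s)^2 = 108s^5
Ksp = 108 × (5.6×10⁻⁷)^5 = 5.9×10⁻³⁰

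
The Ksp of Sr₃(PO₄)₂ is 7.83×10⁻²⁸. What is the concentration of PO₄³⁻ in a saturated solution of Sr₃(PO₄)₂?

Sr₃(PO₄)₂(s) ⇌ 3 Sr²⁺(aq) + 2 PO₄³⁻(aq)
With molar solubility s: [Sr²⁺] = 3s, [PO₄³⁻] = 2s.
Ksp = [Sr²⁺]^3[PO₄³⁻]^2 = (3s)^3 · (2s)^2 = 108s^5 = 7.83×10⁻²⁸
s = 1.49×10⁻⁶ mol/L
[PO₄³⁻] = 2s = 2.97×10⁻⁶ mol/L

2.97×10⁻⁶ M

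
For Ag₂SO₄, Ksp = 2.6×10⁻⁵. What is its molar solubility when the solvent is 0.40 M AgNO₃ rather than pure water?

Ag₂SO₄(s) ⇌ 2 Ag⁺(aq) + SO₄²⁻(aq)
Ag⁺ is already present at 0.40 M. If s mol/L of Ag₂SO₄ dissolves, [SO₄²⁻] = s while [Ag⁺] ≈ 0.40 M.
Ksp = [Ag⁺]^2[SO₄²⁻] = (0.40)^2s
s = 2.6×10⁻⁵ / (0.40)^2 = 1.6×10⁻⁴
s = 1.6×10⁻⁴ M

1.6×10⁻⁴ M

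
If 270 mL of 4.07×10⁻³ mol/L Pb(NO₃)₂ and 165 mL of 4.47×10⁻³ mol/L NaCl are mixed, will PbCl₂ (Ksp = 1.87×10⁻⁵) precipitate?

No

After mixing, V = 270 mL + 165 mL = 435 mL.
[Pb²⁺] = (4.07×10⁻³)(270)/435 = 2.53×10⁻³ mol/L
[Cl⁻] = (4.47×10⁻³)(165)/435 = 1.70×10⁻³ mol/L
Q = [Pb²⁺][Cl⁻]^2 = 7.26×10⁻⁹
Q = 7.26×10⁻⁹ < Ksp = 1.87×10⁻⁵, so the solution is unsaturated and no precipitate forms.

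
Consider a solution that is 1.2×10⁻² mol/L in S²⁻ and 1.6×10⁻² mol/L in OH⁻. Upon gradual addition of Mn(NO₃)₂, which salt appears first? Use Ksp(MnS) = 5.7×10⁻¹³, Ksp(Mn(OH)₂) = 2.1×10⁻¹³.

MnS

Each salt precipitates once Q = Ksp for that salt.
For MnS: [Mn²⁺] = (Ksp/[S²⁻]) = 4.8×10⁻¹¹ mol/L
For Mn(OH)₂: [Mn²⁺] = (Ksp/[OH⁻]^2) = 8.2×10⁻¹⁰ mol/L
MnS requires the lower [Mn²⁺], so it precipitates first.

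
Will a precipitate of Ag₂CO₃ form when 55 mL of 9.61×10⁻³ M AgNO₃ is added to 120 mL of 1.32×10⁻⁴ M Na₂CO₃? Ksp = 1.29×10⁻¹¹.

Yes

After mixing, V = 55 mL + 120 mL = 175 mL.
[Ag⁺] = (9.61×10⁻³)(55)/175 = 3.02×10⁻³ M
[CO₃²⁻] = (1.32×10⁻⁴)(120)/175 = 9.05×10⁻⁵ M
Q = [Ag⁺]^2[CO₃²⁻] = 8.26×10⁻¹⁰
Since Q (8.26×10⁻¹⁰) exceeds Ksp (1.29×10⁻¹¹), Ag₂CO₃ will precipitate.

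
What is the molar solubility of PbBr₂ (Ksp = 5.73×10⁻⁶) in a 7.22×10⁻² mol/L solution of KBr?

PbBr₂(s) ⇌ Pb²⁺(aq) + 2 Br⁻(aq)
Br⁻ is already present at 7.22×10⁻² mol/L. If s mol/L of PbBr₂ dissolves, [Pb²⁺] = s while [Br⁻] ≈ 7.22×10⁻² mol/L.
Ksp = [Pb²⁺][Br⁻]^2 = s(7.22×10⁻²)^2
s = 5.73×10⁻⁶ / (7.22×10⁻²)^2 = 1.10×10⁻³
s = 1.10×10⁻³ mol/L

1.10×10⁻³ M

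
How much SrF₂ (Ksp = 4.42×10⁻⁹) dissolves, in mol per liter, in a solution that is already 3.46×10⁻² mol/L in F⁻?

SrF₂(s) ⇌ Sr²⁺(aq) + 2 F⁻(aq)
F⁻ is already present at 3.46×10⁻² mol/L. If s mol/L of SrF₂ dissolves, [Sr²⁺] = s while [F⁻] ≈ 3.46×10⁻² mol/L.
Ksp = [Sr²⁺][F⁻]^2 = s(3.46×10⁻²)^2
s = 4.42×10⁻⁹ / (3.46×10⁻²)^2 = 3.69×10⁻⁶
s = 3.69×10⁻⁶ mol/L

3.69×10⁻⁶ M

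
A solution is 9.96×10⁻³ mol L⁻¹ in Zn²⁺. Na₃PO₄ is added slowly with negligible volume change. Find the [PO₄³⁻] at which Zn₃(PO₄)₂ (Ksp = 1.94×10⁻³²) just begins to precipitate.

1.40×10⁻¹³ M

Each salt precipitates once Q = Ksp for that salt.
Zn₃(PO₄)₂(s) ⇌ 3 Zn²⁺(aq) + 2 PO₄³⁻(aq)
Ksp = [Zn²⁺]^3[PO₄³⁻]^2 = [PO₄³⁻]^2(9.96×10⁻³)^3
[PO₄³⁻]^2 = 1.94×10⁻³² / (9.96×10⁻³)^3 = 1.96×10⁻²⁶
[PO₄³⁻] = 1.40×10⁻¹³ mol L⁻¹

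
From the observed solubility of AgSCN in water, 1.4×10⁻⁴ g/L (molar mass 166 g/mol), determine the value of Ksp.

Ksp = 7.1×10⁻¹³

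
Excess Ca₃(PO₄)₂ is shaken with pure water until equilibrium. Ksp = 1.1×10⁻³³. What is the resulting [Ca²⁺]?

Ca₃(PO₄)₂(s) ⇌ 3 Ca²⁺(aq) + 2 PO₄³⁻(aq)
With molar solubility s: [Ca²⁺] = 3s, [PO₄³⁻] = 2s.
Ksp = [Ca²⁺]^3[PO₄³⁻]^2 = (3s)^3 · (2s)^2 = 108s^5 = 1.1×10⁻³³
s = 1.0×10⁻⁷ M
[Ca²⁺] = 3s = 3.0×10⁻⁷ M

3.0×10⁻⁷ M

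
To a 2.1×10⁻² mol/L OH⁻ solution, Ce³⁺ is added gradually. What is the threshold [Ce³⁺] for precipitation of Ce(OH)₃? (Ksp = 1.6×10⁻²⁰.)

Each salt precipitates once Q = Ksp for that salt.
Ce(OH)₃(s) ⇌ Ce³⁺(aq) + 3 OH⁻(aq)
Ksp = [Ce³⁺][OH⁻]^3 = [Ce³⁺](2.1×10⁻²)^3
[Ce³⁺] = 1.6×10⁻²⁰ / (2.1×10⁻²)^3 = 1.7×10⁻¹⁵
[Ce³⁺] = 1.7×10⁻¹⁵ mol/L

1.7×10⁻¹⁵ M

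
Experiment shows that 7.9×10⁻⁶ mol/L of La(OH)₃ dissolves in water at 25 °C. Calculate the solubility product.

La(OH)₃(s) ⇌ La³⁺(aq) + 3 OH⁻(aq)
With molar solubility s: [La³⁺] = s, [OH⁻] = 3s.
Ksp = [La³⁺][OH⁻]^3 = s · (3s)^3 = 27s^4
Ksp = 27 × (7.9×10⁻⁶)^4 = 1.1×10⁻¹⁹

Ksp = 1.1×10⁻¹⁹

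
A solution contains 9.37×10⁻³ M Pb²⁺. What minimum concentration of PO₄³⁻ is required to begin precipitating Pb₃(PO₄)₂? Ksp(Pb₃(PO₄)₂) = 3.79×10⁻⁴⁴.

2.15×10⁻¹⁹ M

Each salt precipitates once Q = Ksp for that salt.
Pb₃(PO₄)₂(s) ⇌ 3 Pb²⁺(aq) + 2 PO₄³⁻(aq)
Ksp = [Pb²⁺]^3[PO₄³⁻]^2 = [PO₄³⁻]^2(9.37×10⁻³)^3
[PO₄³⁻]^2 = 3.79×10⁻⁴⁴ / (9.37×10⁻³)^3 = 4.61×10⁻³⁸
[PO₄³⁻] = 2.15×10⁻¹⁹ M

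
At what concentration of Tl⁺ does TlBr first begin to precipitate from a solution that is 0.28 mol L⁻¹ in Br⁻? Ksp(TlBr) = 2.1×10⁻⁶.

Precipitation begins when Q = Ksp.
TlBr(s) ⇌ Tl⁺(aq) + Br⁻(aq)
Ksp = [Tl⁺][Br⁻] = [Tl⁺](0.28)
[Tl⁺] = 2.1×10⁻⁶ / (0.28) = 7.5×10⁻⁶
[Tl⁺] = 7.5×10⁻⁶ mol L⁻¹

7.5×10⁻⁶ M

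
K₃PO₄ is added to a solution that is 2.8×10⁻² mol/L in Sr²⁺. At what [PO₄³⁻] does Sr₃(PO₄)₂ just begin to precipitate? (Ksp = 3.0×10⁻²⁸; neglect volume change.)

Precipitation begins when Q = Ksp.
Sr₃(PO₄)₂(s) ⇌ 3 Sr²⁺(aq) + 2 PO₄³⁻(aq)
Ksp = [Sr²⁺]^3[PO₄³⁻]^2 = [PO₄³⁻]^2(2.8×10⁻²)^3
[PO₄³⁻]^2 = 3.0×10⁻²⁸ / (2.8×10⁻²)^3 = 1.4×10⁻²³
[PO₄³⁻] = 3.7×10⁻¹² mol/L

3.7×10⁻¹² M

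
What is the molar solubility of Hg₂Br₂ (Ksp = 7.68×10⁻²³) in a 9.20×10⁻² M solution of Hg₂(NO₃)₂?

Hg₂Br₂(s) ⇌ Hg₂²⁺(aq) + 2 Br⁻(aq)
Let s be the solubility of Hg₂Br₂ here. The common ion gives [Hg₂²⁺] ≈ 9.20×10⁻² M, and [Br⁻] = 2s.
Ksp = [Hg₂²⁺][Br⁻]^2 = (9.20×10⁻²)(2s)^2
(2s)^2 = 7.68×10⁻²³ / (9.20×10⁻²) = 8.35×10⁻²²
s = 1.44×10⁻¹¹ M

1.44×10⁻¹¹ M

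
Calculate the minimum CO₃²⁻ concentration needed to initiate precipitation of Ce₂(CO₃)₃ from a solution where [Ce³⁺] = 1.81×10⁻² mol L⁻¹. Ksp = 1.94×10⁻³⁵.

3.90×10⁻¹¹ M

Precipitation begins when Q = Ksp.
Ce₂(CO₃)₃(s) ⇌ 2 Ce³⁺(aq) + 3 CO₃²⁻(aq)
Ksp = [Ce³⁺]^2[CO₃²⁻]^3 = [CO₃²⁻]^3(1.81×10⁻²)^2
[CO₃²⁻]^3 = 1.94×10⁻³⁵ / (1.81×10⁻²)^2 = 5.92×10⁻³²
[CO₃²⁻] = 3.90×10⁻¹¹ mol L⁻¹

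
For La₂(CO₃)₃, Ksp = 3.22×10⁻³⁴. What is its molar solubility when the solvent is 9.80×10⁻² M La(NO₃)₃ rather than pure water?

1.07×10⁻¹¹ M

La₂(CO₃)₃(s) ⇌ 2 La³⁺(aq) + 3 CO₃²⁻(aq)
The solution already contains La³⁺ at 9.80×10⁻² M. Let s be the molar solubility of La₂(CO₃)₃.
[La³⁺] ≈ 9.80×10⁻² M (common ion dominates); [CO₃²⁻] = 3s.
Ksp = [La³⁺]^2[CO₃²⁻]^3 = (9.80×10⁻²)^2(3s)^3
(3s)^3 = 3.22×10⁻³⁴ / (9.80×10⁻²)^2 = 3.35×10⁻³²
s = 1.07×10⁻¹¹ M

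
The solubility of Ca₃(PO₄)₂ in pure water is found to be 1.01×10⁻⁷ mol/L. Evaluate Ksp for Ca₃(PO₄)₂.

Ksp = 1.14×10⁻³³

Ca₃(PO₄)₂(s) ⇌ 3 Ca²⁺(aq) + 2 PO₄³⁻(aq)
Call the molar solubility s, so that [Ca²⁺] = 3s and [PO₄³⁻] = 2s.
Ksp = [Ca²⁺]^3[PO₄³⁻]^2 = (3s)^3 · (2s)^2 = 108s^5
Ksp = 108 × (1.01×10⁻⁷)^5 = 1.14×10⁻³³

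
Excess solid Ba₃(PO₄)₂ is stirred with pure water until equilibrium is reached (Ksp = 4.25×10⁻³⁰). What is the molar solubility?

5.24×10⁻⁷ M

Ba₃(PO₄)₂(s) ⇌ 3 Ba²⁺(aq) + 2 PO₄³⁻(aq)
Call the molar solubility s, so that [Ba²⁺] = 3s and [PO₄³⁻] = 2s.
Ksp = [Ba²⁺]^3[PO₄³⁻]^2 = (3s)^3 · (2s)^2 = 108s^5
108s^5 = 4.25×10⁻³⁰  ⇒  s^5 = 3.94×10⁻³²
s = 5.24×10⁻⁷ M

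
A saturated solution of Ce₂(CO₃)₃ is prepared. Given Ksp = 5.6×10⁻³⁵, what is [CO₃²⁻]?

Ce₂(CO₃)₃(s) ⇌ 2 Ce³⁺(aq) + 3 CO₃²⁻(aq)
Call the molar solubility s, so that [Ce³⁺] = 2s and [CO₃²⁻] = 3s.
Ksp = [Ce³⁺]^2[CO₃²⁻]^3 = (2s)^2 · (3s)^3 = 108s^5 = 5.6×10⁻³⁵
s = 5.5×10⁻⁸ mol/L
[CO₃²⁻] = 3s = 1.7×10⁻⁷ mol/L

1.7×10⁻⁷ M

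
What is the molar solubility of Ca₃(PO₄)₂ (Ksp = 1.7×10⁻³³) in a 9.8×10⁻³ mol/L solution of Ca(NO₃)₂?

2.1×10⁻¹⁴ M

Ca₃(PO₄)₂(s) ⇌ 3 Ca²⁺(aq) + 2 PO₄³⁻(aq)
With Ca²⁺ already at 9.8×10⁻³ mol/L and s small, take [Ca²⁺] ≈ 9.8×10⁻³ mol/L and [PO₄³⁻] = 2s.
Ksp = [Ca²⁺]^3[PO₄³⁻]^2 = (9.8×10⁻³)^3(2s)^2
(2s)^2 = 1.7×10⁻³³ / (9.8×10⁻³)^3 = 1.8×10⁻²⁷
s = 2.1×10⁻¹⁴ mol/L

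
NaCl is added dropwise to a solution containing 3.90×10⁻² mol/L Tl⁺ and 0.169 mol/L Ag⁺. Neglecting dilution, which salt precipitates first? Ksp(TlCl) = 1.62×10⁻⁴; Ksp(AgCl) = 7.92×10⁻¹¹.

AgCl

Precipitation of each salt begins when its ion product equals Ksp.
For TlCl: [Cl⁻] = (Ksp/[Tl⁺]) = 4.15×10⁻³ mol/L
For AgCl: [Cl⁻] = (Ksp/[Ag⁺]) = 4.69×10⁻¹⁰ mol/L
The smaller threshold [Cl⁻] is reached first, so AgCl precipitates first.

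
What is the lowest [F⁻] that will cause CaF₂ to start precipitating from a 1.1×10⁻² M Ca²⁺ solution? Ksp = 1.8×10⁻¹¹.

4.0×10⁻⁵ M

Each salt precipitates once Q = Ksp for that salt.
CaF₂(s) ⇌ Ca²⁺(aq) + 2 F⁻(aq)
Ksp = [Ca²⁺][F⁻]^2 = [F⁻]^2(1.1×10⁻²)
[F⁻]^2 = 1.8×10⁻¹¹ / (1.1×10⁻²) = 1.6×10⁻⁹
[F⁻] = 4.0×10⁻⁵ M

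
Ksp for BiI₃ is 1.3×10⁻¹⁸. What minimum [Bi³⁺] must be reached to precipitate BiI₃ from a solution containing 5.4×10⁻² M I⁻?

8.3×10⁻¹⁵ M

Each salt precipitates once Q = Ksp for that salt.
BiI₃(s) ⇌ Bi³⁺(aq) + 3 I⁻(aq)
Ksp = [Bi³⁺][I⁻]^3 = [Bi³⁺](5.4×10⁻²)^3
[Bi³⁺] = 1.3×10⁻¹⁸ / (5.4×10⁻²)^3 = 8.3×10⁻¹⁵
[Bi³⁺] = 8.3×10⁻¹⁵ M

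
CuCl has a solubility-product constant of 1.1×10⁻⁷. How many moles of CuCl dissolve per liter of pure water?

3.3×10⁻⁴ M

CuCl(s) ⇌ Cu⁺(aq) + Cl⁻(aq)
Let s be the molar solubility. Then [Cu⁺] = s and [Cl⁻] = s.
Ksp = [Cu⁺][Cl⁻] = s · s = s^2
s^2 = 1.1×10⁻⁷
Taking the 2nd root, s = 3.3×10⁻⁴ M.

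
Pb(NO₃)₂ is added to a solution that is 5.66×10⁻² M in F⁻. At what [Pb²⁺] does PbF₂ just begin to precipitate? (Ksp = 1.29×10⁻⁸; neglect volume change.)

4.03×10⁻⁶ M

A salt starts to precipitate once the ion product Q reaches its Ksp.
PbF₂(s) ⇌ Pb²⁺(aq) + 2 F⁻(aq)
Ksp = [Pb²⁺][F⁻]^2 = [Pb²⁺](5.66×10⁻²)^2
[Pb²⁺] = 1.29×10⁻⁸ / (5.66×10⁻²)^2 = 4.03×10⁻⁶
[Pb²⁺] = 4.03×10⁻⁶ M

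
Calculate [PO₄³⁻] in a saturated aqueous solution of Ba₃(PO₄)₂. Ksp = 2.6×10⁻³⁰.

9.5×10⁻⁷ M

Ba₃(PO₄)₂(s) ⇌ 3 Ba²⁺(aq) + 2 PO₄³⁻(aq)
For each mole of Ba₃(PO₄)₂ that dissolves per liter, [Ba²⁺] = 3s and [PO₄³⁻] = 2s; let s denote this solubility.
Ksp = [Ba²⁺]^3[PO₄³⁻]^2 = (3s)^3 · (2s)^2 = 108s^5 = 2.6×10⁻³⁰
s = 4.7×10⁻⁷ M
[PO₄³⁻] = 2s = 9.5×10⁻⁷ M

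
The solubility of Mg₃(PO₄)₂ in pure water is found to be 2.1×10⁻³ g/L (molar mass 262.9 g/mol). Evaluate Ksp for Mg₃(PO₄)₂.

Ksp = 3.5×10⁻²⁴

Convert to molarity: s = 2.1×10⁻³ / 262.9 = 7.988×10⁻⁶ mol/L
Mg₃(PO₄)₂(s) ⇌ 3 Mg²⁺(aq) + 2 PO₄³⁻(aq)
If s mol/L of Mg₃(PO₄)₂ dissolves, [Mg²⁺] = 3s and [PO₄³⁻] = 2s.
Ksp = [Mg²⁺]^3[PO₄³⁻]^2 = (3s)^3 · (2s)^2 = 108s^5
Ksp = 108 × (7.988×10⁻⁶)^5 = 3.5×10⁻²⁴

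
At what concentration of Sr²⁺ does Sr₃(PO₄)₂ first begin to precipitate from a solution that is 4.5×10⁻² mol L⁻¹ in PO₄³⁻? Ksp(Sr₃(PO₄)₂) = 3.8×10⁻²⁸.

5.7×10⁻⁹ M

Each salt precipitates once Q = Ksp for that salt.
Sr₃(PO₄)₂(s) ⇌ 3 Sr²⁺(aq) + 2 PO₄³⁻(aq)
Ksp = [Sr²⁺]^3[PO₄³⁻]^2 = [Sr²⁺]^3(4.5×10⁻²)^2
[Sr²⁺]^3 = 3.8×10⁻²⁸ / (4.5×10⁻²)^2 = 1.9×10⁻²⁵
[Sr²⁺] = 5.7×10⁻⁹ mol L⁻¹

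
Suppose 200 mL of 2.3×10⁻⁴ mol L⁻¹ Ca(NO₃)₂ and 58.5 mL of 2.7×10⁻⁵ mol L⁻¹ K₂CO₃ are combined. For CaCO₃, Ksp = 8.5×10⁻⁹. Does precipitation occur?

No

After mixing, V = 200 mL + 58.5 mL = 258.5 mL.
[Ca²⁺] = (2.3×10⁻⁴)(200)/258.5 = 1.8×10⁻⁴ mol L⁻¹
[CO₃²⁻] = (2.7×10⁻⁵)(58.5)/258.5 = 6.1×10⁻⁶ mol L⁻¹
Q = [Ca²⁺][CO₃²⁻] = 1.1×10⁻⁹
Since Q (1.1×10⁻⁹) is less than Ksp (8.5×10⁻⁹), no CaCO₃ precipitates.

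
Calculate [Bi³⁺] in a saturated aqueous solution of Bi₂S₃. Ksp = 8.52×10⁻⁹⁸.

Bi₂S₃(s) ⇌ 2 Bi³⁺(aq) + 3 S²⁻(aq)
Let s be the molar solubility. Then [Bi³⁺] = 2s and [S²⁻] = 3s.
Ksp = [Bi³⁺]^2[S²⁻]^3 = (2s)^2 · (3s)^3 = 108s^5 = 8.52×10⁻⁹⁸
s = 1.51×10⁻²⁰ mol/L
[Bi³⁺] = 2s = 3.02×10⁻²⁰ mol/L

3.02×10⁻²⁰ M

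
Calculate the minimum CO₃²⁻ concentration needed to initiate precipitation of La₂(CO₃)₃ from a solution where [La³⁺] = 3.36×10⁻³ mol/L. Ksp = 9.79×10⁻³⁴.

4.43×10⁻¹⁰ M

Each salt precipitates once Q = Ksp for that salt.
La₂(CO₃)₃(s) ⇌ 2 La³⁺(aq) + 3 CO₃²⁻(aq)
Ksp = [La³⁺]^2[CO₃²⁻]^3 = [CO₃²⁻]^3(3.36×10⁻³)^2
[CO₃²⁻]^3 = 9.79×10⁻³⁴ / (3.36×10⁻³)^2 = 8.67×10⁻²⁹
[CO₃²⁻] = 4.43×10⁻¹⁰ mol/L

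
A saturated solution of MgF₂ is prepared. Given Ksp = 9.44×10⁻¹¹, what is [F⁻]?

5.74×10⁻⁴ M

MgF₂(s) ⇌ Mg²⁺(aq) + 2 F⁻(aq)
With molar solubility s: [Mg²⁺] = s, [F⁻] = 2s.
Ksp = [Mg²⁺][F⁻]^2 = s · (2s)^2 = 4s^3 = 9.44×10⁻¹¹
s = 2.87×10⁻⁴ mol L⁻¹
[F⁻] = 2s = 5.74×10⁻⁴ mol L⁻¹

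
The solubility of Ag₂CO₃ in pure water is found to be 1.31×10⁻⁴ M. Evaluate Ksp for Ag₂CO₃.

Ksp = 8.99×10⁻¹²

Ag₂CO₃(s) ⇌ 2 Ag⁺(aq) + CO₃²⁻(aq)
With molar solubility s: [Ag⁺] = 2s, [CO₃²⁻] = s.
Ksp = [Ag⁺]^2[CO₃²⁻] = (2s)^2 · s = 4s^3
Ksp = 4 × (1.31×10⁻⁴)^3 = 8.99×10⁻¹²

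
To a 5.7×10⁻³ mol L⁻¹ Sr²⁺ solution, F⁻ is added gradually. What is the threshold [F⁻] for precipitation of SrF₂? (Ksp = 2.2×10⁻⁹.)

6.2×10⁻⁴ M

Precipitation of each salt begins when its ion product equals Ksp.
SrF₂(s) ⇌ Sr²⁺(aq) + 2 F⁻(aq)
Ksp = [Sr²⁺][F⁻]^2 = [F⁻]^2(5.7×10⁻³)
[F⁻]^2 = 2.2×10⁻⁹ / (5.7×10⁻³) = 3.9×10⁻⁷
[F⁻] = 6.2×10⁻⁴ mol L⁻¹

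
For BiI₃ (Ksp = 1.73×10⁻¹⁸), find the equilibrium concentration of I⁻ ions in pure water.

BiI₃(s) ⇌ Bi³⁺(aq) + 3 I⁻(aq)
For each mole of BiI₃ that dissolves per liter, [Bi³⁺] = s and [I⁻] = 3s; let s denote this solubility.
Ksp = [Bi³⁺][I⁻]^3 = s · (3s)^3 = 27s^4 = 1.73×10⁻¹⁸
s = 1.59×10⁻⁵ mol L⁻¹
[I⁻] = 3s = 4.77×10⁻⁵ mol L⁻¹

4.77×10⁻⁵ M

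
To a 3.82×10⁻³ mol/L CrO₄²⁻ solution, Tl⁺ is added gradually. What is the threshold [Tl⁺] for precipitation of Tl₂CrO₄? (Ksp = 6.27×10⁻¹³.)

1.28×10⁻⁵ M

Precipitation of each salt begins when its ion product equals Ksp.
Tl₂CrO₄(s) ⇌ 2 Tl⁺(aq) + CrO₄²⁻(aq)
Ksp = [Tl⁺]^2[CrO₄²⁻] = [Tl⁺]^2(3.82×10⁻³)
[Tl⁺]^2 = 6.27×10⁻¹³ / (3.82×10⁻³) = 1.64×10⁻¹⁰
[Tl⁺] = 1.28×10⁻⁵ mol/L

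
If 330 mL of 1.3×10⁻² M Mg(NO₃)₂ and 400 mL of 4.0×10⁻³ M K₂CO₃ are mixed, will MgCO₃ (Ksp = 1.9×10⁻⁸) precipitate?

Yes

Total volume after mixing = 330 + 400 = 730 mL.
[Mg²⁺] = (1.3×10⁻²)(330)/730 = 5.9×10⁻³ M
[CO₃²⁻] = (4.0×10⁻³)(400)/730 = 2.2×10⁻³ M
Q = [Mg²⁺][CO₃²⁻] = 1.3×10⁻⁵
Because Q > Ksp (1.3×10⁻⁵ vs 1.9×10⁻⁸), a precipitate of MgCO₃ forms.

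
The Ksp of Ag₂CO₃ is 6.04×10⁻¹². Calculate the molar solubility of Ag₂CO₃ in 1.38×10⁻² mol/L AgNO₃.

3.17×10⁻⁸ M

Ag₂CO₃(s) ⇌ 2 Ag⁺(aq) + CO₃²⁻(aq)
Let s be the solubility of Ag₂CO₃ here. The common ion gives [Ag⁺] ≈ 1.38×10⁻² mol/L, and [CO₃²⁻] = s.
Ksp = [Ag⁺]^2[CO₃²⁻] = (1.38×10⁻²)^2s
s = 6.04×10⁻¹² / (1.38×10⁻²)^2 = 3.17×10⁻⁸
s = 3.17×10⁻⁸ mol/L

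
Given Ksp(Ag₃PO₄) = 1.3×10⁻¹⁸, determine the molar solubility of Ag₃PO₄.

Ag₃PO₄(s) ⇌ 3 Ag⁺(aq) + PO₄³⁻(aq)
If s mol/L of Ag₃PO₄ dissolves, [Ag⁺] = 3s and [PO₄³⁻] = s.
Ksp = [Ag⁺]^3[PO₄³⁻] = (3s)^3 · s = 27s^4
27s^4 = 1.3×10⁻¹⁸  ⇒  s^4 = 4.8×10⁻²⁰
s = 1.5×10⁻⁵ M

1.5×10⁻⁵ M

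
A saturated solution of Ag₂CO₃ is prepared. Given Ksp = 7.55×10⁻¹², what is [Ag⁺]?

2.47×10⁻⁴ M

Ag₂CO₃(s) ⇌ 2 Ag⁺(aq) + CO₃²⁻(aq)
For each mole of Ag₂CO₃ that dissolves per liter, [Ag⁺] = 2s and [CO₃²⁻] = s; let s denote this solubility.
Ksp = [Ag⁺]^2[CO₃²⁻] = (2s)^2 · s = 4s^3 = 7.55×10⁻¹²
s = 1.24×10⁻⁴ M
[Ag⁺] = 2s = 2.47×10⁻⁴ M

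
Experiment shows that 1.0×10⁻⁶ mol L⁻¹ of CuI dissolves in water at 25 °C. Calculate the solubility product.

CuI(s) ⇌ Cu⁺(aq) + I⁻(aq)
For each mole of CuI that dissolves per liter, [Cu⁺] = s and [I⁻] = s; let s denote this solubility.
Ksp = [Cu⁺][I⁻] = s · s = s^2
Ksp = (1.0×10⁻⁶)^2 = 1.0×10⁻¹²

Ksp = 1.0×10⁻¹²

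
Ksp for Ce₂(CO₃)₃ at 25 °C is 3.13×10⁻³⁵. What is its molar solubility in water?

Ce₂(CO₃)₃(s) ⇌ 2 Ce³⁺(aq) + 3 CO₃²⁻(aq)
For each mole of Ce₂(CO₃)₃ that dissolves per liter, [Ce³⁺] = 2s and [CO₃²⁻] = 3s; let s denote this solubility.
Ksp = [Ce³⁺]^2[CO₃²⁻]^3 = (2s)^2 · (3s)^3 = 108s^5
108s^5 = 3.13×10⁻³⁵  ⇒  s^5 = 2.90×10⁻³⁷
Taking the 5th root, s = 4.93×10⁻⁸ M.

4.93×10⁻⁸ M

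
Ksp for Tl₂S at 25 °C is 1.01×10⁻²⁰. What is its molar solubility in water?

1.36×10⁻⁷ M

Tl₂S(s) ⇌ 2 Tl⁺(aq) + S²⁻(aq)
With molar solubility s: [Tl⁺] = 2s, [S²⁻] = s.
Ksp = [Tl⁺]^2[S²⁻] = (2s)^2 · s = 4s^3
4s^3 = 1.01×10⁻²⁰  ⇒  s^3 = 2.53×10⁻²¹
s = (2.53×10⁻²¹)^(1/3) = 1.36×10⁻⁷ mol L⁻¹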